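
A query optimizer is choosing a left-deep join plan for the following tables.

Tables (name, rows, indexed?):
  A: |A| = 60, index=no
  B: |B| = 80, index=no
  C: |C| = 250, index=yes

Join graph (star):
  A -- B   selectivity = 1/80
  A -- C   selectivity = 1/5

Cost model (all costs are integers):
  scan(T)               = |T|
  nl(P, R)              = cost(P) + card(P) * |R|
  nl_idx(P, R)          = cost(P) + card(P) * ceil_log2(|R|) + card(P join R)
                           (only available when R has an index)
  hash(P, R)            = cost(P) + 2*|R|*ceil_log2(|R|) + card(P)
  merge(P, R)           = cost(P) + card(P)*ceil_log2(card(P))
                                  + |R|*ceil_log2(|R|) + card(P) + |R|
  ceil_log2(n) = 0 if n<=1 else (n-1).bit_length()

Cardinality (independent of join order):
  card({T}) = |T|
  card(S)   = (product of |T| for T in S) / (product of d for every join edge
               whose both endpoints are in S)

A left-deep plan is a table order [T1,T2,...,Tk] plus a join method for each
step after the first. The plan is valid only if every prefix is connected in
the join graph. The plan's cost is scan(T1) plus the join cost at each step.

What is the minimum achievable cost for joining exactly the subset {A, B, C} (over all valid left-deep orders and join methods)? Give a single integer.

3550

Selinger DP over subsets of {A,B,C}:
  {A}: scan cost=60, card=60
  {B}: scan cost=80, card=80
  {C}: scan cost=250, card=250
  {AB}: card=60; try (A,hash)→880, (B,merge)→1120, (A,merge)→1140, (B,hash)→1240, (B,nl)→4860, (A,nl)→4880; best=880 via (A,hash)
  {AC}: card=3000; try (A,hash)→1220, (C,merge)→2730, (A,merge)→2920, (C,nl_idx)→3540, (C,hash)→4120, (C,nl)→15060 …(+1); best=1220 via (A,hash)
  {ABC}: card=3000; try (C,merge)→3550, (C,nl_idx)→4360, (C,hash)→4940, (B,hash)→5340, (C,nl)→15880, (B,merge)→40860 …(+1); best=3550 via (C,merge)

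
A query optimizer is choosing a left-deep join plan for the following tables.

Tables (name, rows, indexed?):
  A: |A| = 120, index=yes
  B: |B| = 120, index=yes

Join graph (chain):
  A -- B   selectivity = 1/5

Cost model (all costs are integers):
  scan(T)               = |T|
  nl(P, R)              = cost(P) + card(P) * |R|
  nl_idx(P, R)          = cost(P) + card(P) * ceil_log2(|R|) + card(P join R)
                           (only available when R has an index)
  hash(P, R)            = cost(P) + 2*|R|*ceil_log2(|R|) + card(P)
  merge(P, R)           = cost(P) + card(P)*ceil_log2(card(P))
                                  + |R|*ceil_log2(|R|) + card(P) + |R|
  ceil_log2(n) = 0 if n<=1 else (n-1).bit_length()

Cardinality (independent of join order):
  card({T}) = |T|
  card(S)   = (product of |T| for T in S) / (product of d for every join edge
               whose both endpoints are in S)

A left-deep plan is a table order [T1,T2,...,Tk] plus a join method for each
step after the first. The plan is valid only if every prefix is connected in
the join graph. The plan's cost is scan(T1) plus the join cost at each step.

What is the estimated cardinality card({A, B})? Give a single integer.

Tables in S: A(120), B(120)
Edges inside S: A-B(d=5)
numerator = 120 * 120 = 14400
denominator = 5 = 5
card(S) = 14400 / 5 = 2880

2880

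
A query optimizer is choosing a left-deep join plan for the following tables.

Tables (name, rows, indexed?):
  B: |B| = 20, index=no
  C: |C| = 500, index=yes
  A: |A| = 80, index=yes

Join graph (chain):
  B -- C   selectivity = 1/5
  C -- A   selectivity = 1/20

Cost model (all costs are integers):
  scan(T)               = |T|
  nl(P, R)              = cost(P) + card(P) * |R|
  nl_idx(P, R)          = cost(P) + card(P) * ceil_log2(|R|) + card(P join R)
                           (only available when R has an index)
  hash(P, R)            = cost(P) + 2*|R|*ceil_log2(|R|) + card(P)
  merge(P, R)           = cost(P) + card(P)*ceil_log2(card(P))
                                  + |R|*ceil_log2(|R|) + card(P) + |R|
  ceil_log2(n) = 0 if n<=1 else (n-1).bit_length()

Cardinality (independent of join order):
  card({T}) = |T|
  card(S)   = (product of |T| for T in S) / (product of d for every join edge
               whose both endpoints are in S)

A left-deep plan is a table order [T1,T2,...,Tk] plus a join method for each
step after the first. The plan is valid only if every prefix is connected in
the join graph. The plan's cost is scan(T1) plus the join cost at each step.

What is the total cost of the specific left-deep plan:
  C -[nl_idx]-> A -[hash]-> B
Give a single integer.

step 1: scan C: cost=500, card=500
step 2: join A via nl_idx
    card(P join A) = 500*80/(20) = 2000
    cost = 500 + 500*7 + 2000 = 6000
step 3: join B via hash
    card(P join B) = 2000*20/(5) = 8000
    cost = 6000 + 2*20*5 + 2000 = 8200

8200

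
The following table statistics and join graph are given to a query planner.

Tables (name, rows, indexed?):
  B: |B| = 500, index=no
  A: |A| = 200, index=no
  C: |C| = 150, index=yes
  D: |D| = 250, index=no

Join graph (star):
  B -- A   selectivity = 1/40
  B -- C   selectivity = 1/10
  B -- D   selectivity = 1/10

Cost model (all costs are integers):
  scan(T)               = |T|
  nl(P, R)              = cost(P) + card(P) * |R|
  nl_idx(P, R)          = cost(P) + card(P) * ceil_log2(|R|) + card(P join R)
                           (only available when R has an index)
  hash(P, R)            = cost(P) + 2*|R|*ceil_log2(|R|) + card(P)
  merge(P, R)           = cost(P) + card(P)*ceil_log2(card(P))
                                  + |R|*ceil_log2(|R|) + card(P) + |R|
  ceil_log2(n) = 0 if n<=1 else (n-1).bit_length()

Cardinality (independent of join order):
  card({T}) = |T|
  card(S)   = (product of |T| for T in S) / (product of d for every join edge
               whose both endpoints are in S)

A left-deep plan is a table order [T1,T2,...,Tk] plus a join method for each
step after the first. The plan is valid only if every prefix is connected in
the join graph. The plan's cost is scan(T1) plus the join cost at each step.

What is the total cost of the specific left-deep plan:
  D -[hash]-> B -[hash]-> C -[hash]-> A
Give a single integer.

step 1: scan D: cost=250, card=250
step 2: join B via hash
    card(P join B) = 250*500/(10) = 12500
    cost = 250 + 2*500*9 + 250 = 9500
step 3: join C via hash
    card(P join C) = 12500*150/(10) = 187500
    cost = 9500 + 2*150*8 + 12500 = 24400
step 4: join A via hash
    card(P join A) = 187500*200/(40) = 937500
    cost = 24400 + 2*200*8 + 187500 = 215100

215100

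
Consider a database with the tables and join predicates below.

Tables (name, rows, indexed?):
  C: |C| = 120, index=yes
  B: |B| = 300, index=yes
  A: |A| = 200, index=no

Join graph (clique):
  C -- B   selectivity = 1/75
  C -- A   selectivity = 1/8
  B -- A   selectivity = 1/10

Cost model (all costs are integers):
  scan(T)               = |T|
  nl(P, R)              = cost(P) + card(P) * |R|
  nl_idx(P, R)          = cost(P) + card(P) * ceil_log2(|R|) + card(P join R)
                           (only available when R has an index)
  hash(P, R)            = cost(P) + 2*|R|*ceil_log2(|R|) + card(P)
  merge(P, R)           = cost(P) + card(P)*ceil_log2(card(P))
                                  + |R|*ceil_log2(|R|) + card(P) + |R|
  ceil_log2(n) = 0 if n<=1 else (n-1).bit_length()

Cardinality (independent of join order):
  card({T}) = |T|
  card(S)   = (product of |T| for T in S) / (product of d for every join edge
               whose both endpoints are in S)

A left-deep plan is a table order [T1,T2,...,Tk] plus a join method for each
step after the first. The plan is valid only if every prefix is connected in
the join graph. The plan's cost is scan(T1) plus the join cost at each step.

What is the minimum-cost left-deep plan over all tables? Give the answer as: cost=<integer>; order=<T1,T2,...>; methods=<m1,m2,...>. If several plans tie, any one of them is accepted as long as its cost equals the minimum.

cost=5360; order=C,B,A; methods=nl_idx,hash

Selinger DP (subsets sized 1..n):
  {C}: scan cost=120, card=120
  {B}: scan cost=300, card=300
  {A}: scan cost=200, card=200
  {BC}: card=480; try (B,nl_idx)→1680, (C,hash)→2280, (C,nl_idx)→2880, (B,merge)→4080, (C,merge)→4260, (B,hash)→5640 …(+2); best=1680 via (B,nl_idx)
  {AC}: card=3000; try (C,hash)→2080, (A,merge)→2880, (C,merge)→2960, (A,hash)→3440, (C,nl_idx)→4600, (A,nl)→24120 …(+1); best=2080 via (C,hash)
  {AB}: card=6000; try (A,hash)→3800, (B,merge)→5000, (A,merge)→5100, (B,hash)→5800, (B,nl_idx)→8000, (B,nl)→60200 …(+1); best=3800 via (A,hash)
  {ABC}: card=1200; try (A,hash)→5360, (A,merge)→8280, (B,hash)→10480, (C,hash)→11480, (B,nl_idx)→30280, (B,merge)→44080 …(+5); best=5360 via (A,hash)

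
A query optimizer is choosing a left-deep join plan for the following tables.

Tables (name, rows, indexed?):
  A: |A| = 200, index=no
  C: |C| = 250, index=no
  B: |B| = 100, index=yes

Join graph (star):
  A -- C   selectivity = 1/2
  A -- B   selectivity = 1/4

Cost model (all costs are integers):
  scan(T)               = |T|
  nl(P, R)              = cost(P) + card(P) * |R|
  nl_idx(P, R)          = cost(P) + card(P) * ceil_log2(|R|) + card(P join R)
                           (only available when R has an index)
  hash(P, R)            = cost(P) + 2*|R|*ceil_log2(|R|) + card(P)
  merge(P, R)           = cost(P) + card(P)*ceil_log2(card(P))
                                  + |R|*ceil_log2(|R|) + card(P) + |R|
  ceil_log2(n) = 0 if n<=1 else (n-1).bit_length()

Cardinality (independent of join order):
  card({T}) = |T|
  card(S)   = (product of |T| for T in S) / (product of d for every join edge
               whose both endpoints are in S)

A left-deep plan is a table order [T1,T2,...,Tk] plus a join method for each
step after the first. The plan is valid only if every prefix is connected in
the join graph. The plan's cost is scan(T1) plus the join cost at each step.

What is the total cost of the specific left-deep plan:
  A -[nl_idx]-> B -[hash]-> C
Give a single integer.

step 1: scan A: cost=200, card=200
step 2: join B via nl_idx
    card(P join B) = 200*100/(4) = 5000
    cost = 200 + 200*7 + 5000 = 6600
step 3: join C via hash
    card(P join C) = 5000*250/(2) = 625000
    cost = 6600 + 2*250*8 + 5000 = 15600

15600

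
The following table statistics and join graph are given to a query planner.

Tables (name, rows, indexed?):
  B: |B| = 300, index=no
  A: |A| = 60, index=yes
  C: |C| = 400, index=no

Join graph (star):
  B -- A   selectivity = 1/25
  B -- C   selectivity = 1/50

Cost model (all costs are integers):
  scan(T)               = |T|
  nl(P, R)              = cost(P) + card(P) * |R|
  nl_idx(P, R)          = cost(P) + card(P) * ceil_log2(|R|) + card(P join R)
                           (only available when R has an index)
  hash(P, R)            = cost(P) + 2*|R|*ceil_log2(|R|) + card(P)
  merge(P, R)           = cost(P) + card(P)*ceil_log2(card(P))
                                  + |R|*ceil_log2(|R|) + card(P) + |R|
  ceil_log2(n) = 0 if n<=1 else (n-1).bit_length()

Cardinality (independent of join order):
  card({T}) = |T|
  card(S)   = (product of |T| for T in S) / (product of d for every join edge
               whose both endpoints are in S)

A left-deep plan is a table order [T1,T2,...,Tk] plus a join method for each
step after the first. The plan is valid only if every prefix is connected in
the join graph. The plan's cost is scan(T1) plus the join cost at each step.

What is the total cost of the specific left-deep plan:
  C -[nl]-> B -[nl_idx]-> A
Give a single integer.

step 1: scan C: cost=400, card=400
step 2: join B via nl
    card(P join B) = 400*300/(50) = 2400
    cost = 400 + 400*300 = 120400
step 3: join A via nl_idx
    card(P join A) = 2400*60/(25) = 5760
    cost = 120400 + 2400*6 + 5760 = 140560

140560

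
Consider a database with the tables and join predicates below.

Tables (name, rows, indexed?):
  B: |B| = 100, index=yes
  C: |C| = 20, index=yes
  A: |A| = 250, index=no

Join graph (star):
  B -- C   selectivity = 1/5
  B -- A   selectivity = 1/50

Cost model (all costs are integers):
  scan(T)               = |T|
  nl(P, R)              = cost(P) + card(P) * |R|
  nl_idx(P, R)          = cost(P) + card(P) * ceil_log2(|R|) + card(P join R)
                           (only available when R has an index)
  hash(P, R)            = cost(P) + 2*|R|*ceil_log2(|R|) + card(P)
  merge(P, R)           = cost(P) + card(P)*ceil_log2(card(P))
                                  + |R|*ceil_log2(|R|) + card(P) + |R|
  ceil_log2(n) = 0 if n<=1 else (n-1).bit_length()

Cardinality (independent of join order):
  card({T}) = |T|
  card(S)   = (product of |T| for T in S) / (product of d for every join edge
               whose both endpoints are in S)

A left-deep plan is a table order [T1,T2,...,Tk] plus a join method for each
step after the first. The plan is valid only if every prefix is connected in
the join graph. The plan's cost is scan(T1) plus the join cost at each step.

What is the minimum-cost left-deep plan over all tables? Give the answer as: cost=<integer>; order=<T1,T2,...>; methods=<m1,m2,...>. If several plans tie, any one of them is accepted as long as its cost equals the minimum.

cost=2600; order=A,B,C; methods=hash,hash

Selinger DP (subsets sized 1..n):
  {B}: scan cost=100, card=100
  {C}: scan cost=20, card=20
  {A}: scan cost=250, card=250
  {BC}: card=400; try (C,hash)→400, (B,nl_idx)→560, (B,merge)→940, (C,nl_idx)→1000, (C,merge)→1020, (B,hash)→1440 …(+2); best=400 via (C,hash)
  {AB}: card=500; try (B,hash)→1900, (B,nl_idx)→2500, (A,merge)→3150, (B,merge)→3300, (A,hash)→4200, (A,nl)→25100 …(+1); best=1900 via (B,hash)
  {ABC}: card=2000; try (C,hash)→2600, (A,hash)→4800, (C,nl_idx)→6400, (A,merge)→6650, (C,merge)→7020, (C,nl)→11900 …(+1); best=2600 via (C,hash)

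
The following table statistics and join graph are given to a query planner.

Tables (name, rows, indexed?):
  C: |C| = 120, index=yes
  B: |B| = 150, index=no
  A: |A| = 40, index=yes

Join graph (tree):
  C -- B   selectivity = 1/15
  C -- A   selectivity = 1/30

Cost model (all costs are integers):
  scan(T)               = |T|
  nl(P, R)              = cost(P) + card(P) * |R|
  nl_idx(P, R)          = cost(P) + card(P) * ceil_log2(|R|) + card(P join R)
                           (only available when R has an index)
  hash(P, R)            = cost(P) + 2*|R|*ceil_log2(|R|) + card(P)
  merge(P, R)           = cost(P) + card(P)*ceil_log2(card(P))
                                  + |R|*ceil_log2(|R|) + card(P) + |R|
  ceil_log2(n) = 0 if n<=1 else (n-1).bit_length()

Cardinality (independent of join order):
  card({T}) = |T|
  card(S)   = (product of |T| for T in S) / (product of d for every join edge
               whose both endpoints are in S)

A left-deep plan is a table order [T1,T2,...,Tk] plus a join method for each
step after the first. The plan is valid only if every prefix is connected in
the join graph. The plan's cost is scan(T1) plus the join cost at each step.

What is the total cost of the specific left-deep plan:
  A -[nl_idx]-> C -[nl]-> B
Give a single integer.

24480

step 1: scan A: cost=40, card=40
step 2: join C via nl_idx
    card(P join C) = 40*120/(30) = 160
    cost = 40 + 40*7 + 160 = 480
step 3: join B via nl
    card(P join B) = 160*150/(15) = 1600
    cost = 480 + 160*150 = 24480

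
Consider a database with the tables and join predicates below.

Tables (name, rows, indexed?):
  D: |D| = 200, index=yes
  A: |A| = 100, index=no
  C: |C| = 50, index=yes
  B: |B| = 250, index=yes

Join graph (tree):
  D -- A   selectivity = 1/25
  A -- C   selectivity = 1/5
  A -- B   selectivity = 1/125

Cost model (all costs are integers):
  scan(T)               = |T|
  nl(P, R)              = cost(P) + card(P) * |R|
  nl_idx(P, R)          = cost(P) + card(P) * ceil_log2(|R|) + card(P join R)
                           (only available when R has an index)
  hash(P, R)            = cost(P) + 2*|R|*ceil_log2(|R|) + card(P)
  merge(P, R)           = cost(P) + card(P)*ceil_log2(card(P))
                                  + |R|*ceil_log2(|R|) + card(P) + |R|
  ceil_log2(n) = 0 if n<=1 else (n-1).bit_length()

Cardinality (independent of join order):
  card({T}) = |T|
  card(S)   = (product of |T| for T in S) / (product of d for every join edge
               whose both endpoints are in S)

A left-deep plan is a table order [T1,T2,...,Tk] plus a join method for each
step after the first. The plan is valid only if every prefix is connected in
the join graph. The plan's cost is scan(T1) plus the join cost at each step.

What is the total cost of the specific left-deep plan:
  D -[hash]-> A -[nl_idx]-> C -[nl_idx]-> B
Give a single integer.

step 1: scan D: cost=200, card=200
step 2: join A via hash
    card(P join A) = 200*100/(25) = 800
    cost = 200 + 2*100*7 + 200 = 1800
step 3: join C via nl_idx
    card(P join C) = 800*50/(5) = 8000
    cost = 1800 + 800*6 + 8000 = 14600
step 4: join B via nl_idx
    card(P join B) = 8000*250/(125) = 16000
    cost = 14600 + 8000*8 + 16000 = 94600

94600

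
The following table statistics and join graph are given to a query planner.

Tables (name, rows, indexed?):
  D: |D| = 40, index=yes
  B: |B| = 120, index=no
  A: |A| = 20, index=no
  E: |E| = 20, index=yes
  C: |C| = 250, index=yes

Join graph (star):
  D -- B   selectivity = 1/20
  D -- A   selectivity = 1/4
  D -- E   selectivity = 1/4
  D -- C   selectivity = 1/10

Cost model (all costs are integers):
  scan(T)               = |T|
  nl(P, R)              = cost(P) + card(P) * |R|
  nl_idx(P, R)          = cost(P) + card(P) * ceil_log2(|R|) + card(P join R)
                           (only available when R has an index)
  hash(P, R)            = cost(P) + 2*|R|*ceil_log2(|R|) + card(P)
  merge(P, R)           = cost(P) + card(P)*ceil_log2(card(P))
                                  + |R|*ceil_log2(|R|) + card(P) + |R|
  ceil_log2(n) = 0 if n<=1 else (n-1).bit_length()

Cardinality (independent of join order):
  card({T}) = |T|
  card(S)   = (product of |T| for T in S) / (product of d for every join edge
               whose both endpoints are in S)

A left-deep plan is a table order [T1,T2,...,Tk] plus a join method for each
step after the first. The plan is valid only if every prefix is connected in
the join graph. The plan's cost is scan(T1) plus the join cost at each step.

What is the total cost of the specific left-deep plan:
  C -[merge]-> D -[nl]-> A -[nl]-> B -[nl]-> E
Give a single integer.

1222780

step 1: scan C: cost=250, card=250
step 2: join D via merge
    card(P join D) = 250*40/(10) = 1000
    cost = 250 + 250*8 + 40*6 + 250 + 40 = 2780
step 3: join A via nl
    card(P join A) = 1000*20/(4) = 5000
    cost = 2780 + 1000*20 = 22780
step 4: join B via nl
    card(P join B) = 5000*120/(20) = 30000
    cost = 22780 + 5000*120 = 622780
step 5: join E via nl
    card(P join E) = 30000*20/(4) = 150000
    cost = 622780 + 30000*20 = 1222780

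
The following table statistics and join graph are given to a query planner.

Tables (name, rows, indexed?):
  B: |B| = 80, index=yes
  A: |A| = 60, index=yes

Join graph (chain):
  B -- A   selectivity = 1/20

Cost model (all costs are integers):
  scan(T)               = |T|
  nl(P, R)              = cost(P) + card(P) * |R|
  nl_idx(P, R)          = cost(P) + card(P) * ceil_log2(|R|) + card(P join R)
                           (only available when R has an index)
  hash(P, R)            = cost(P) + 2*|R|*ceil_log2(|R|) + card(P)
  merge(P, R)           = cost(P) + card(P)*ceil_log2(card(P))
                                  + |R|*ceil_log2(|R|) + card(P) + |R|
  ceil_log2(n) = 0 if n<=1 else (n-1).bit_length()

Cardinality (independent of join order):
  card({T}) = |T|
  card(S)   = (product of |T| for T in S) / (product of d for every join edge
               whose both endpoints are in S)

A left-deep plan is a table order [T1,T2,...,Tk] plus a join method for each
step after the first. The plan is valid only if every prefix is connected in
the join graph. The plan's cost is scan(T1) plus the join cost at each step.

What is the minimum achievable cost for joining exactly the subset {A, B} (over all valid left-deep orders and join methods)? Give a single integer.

720

Selinger DP over subsets of {A,B}:
  {B}: scan cost=80, card=80
  {A}: scan cost=60, card=60
  {AB}: card=240; try (B,nl_idx)→720, (A,nl_idx)→800, (A,hash)→880, (B,merge)→1120, (A,merge)→1140, (B,hash)→1240 …(+2); best=720 via (B,nl_idx)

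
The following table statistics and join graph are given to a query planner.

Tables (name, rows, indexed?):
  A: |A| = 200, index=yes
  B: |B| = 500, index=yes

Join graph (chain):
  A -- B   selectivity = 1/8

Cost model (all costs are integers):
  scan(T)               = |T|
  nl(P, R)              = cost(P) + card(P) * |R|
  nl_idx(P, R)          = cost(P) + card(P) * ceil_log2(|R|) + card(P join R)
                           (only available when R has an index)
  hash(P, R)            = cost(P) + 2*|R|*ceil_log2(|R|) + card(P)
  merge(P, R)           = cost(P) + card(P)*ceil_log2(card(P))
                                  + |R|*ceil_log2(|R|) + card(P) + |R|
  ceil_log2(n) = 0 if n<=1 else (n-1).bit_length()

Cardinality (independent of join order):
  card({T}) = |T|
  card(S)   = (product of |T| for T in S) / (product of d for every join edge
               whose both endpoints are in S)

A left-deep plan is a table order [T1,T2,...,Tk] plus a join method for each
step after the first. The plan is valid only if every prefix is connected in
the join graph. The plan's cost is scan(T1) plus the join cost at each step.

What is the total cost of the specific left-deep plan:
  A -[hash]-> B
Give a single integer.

9400

step 1: scan A: cost=200, card=200
step 2: join B via hash
    card(P join B) = 200*500/(8) = 12500
    cost = 200 + 2*500*9 + 200 = 9400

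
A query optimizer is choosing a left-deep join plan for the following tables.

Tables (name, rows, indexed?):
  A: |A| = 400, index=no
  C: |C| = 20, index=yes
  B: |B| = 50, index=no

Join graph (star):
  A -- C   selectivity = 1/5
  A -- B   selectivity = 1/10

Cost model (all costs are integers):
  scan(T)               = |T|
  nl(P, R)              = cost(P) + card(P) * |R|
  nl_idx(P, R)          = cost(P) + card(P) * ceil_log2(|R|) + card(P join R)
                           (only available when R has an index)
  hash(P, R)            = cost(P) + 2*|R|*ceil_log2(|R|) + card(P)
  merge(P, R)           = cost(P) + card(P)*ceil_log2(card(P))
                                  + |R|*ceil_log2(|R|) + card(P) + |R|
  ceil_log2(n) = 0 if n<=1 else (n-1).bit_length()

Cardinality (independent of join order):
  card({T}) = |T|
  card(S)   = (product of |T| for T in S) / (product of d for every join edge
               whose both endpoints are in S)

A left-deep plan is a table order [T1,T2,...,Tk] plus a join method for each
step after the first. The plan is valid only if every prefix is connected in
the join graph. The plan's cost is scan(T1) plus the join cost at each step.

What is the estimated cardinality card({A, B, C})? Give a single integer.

8000

Tables in S: A(400), B(50), C(20)
Edges inside S: A-C(d=5), A-B(d=10)
numerator = 400 * 50 * 20 = 400000
denominator = 5 * 10 = 50
card(S) = 400000 / 50 = 8000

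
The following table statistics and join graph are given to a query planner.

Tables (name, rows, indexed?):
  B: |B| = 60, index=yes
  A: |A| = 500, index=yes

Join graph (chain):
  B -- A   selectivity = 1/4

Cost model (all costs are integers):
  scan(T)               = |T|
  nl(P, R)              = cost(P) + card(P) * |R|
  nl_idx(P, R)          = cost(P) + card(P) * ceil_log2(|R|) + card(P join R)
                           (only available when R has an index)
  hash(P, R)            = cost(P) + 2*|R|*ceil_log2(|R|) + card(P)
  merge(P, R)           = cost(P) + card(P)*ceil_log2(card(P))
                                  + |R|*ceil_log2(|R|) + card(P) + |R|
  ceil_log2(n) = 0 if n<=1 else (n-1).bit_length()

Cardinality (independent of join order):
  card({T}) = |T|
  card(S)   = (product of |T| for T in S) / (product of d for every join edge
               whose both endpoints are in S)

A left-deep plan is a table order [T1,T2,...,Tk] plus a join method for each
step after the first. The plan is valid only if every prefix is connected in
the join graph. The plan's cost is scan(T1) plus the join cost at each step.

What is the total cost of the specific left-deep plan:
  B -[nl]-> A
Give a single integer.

step 1: scan B: cost=60, card=60
step 2: join A via nl
    card(P join A) = 60*500/(4) = 7500
    cost = 60 + 60*500 = 30060

30060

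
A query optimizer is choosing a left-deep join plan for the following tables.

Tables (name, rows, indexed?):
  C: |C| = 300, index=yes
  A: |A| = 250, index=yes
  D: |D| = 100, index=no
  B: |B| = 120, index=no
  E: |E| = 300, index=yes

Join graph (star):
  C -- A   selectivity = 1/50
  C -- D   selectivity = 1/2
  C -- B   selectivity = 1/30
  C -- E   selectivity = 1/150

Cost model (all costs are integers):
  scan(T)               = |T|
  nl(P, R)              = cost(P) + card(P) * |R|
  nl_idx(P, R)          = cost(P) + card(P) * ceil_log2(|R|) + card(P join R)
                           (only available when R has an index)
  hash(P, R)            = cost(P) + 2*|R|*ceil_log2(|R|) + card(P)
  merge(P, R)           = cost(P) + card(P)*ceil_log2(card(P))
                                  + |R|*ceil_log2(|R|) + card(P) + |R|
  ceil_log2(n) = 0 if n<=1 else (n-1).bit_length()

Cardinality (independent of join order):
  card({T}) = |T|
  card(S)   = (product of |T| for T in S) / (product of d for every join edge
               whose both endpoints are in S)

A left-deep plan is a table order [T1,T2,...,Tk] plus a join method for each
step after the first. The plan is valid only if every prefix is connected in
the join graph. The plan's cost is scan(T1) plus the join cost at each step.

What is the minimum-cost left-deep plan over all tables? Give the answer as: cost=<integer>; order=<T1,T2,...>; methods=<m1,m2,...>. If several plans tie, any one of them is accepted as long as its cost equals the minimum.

cost=25680; order=C,E,B,A,D; methods=nl_idx,hash,hash,hash

Selinger DP (subsets sized 1..n):
  {C}: scan cost=300, card=300
  {A}: scan cost=250, card=250
  {D}: scan cost=100, card=100
  {B}: scan cost=120, card=120
  {E}: scan cost=300, card=300
  {AC}: card=1500; try (C,nl_idx)→4000, (A,nl_idx)→4200, (A,hash)→4600, (C,merge)→5500, (A,merge)→5550, (C,hash)→5900 …(+2); best=4000 via (C,nl_idx)
  {CD}: card=15000; try (D,hash)→2000, (C,merge)→3900, (D,merge)→4100, (C,hash)→5600, (C,nl_idx)→16000, (C,nl)→30100 …(+1); best=2000 via (D,hash)
  {BC}: card=1200; try (B,hash)→2280, (C,nl_idx)→2400, (C,merge)→4080, (B,merge)→4260, (C,hash)→5640, (C,nl)→36120 …(+1); best=2280 via (B,hash)
  {CE}: card=600; try (E,nl_idx)→3600, (C,nl_idx)→3600, (E,hash)→6000, (C,hash)→6000, (E,merge)→6300, (C,merge)→6300 …(+2); best=3600 via (E,nl_idx)
  {ACD}: card=75000; try (D,hash)→6900, (A,hash)→21000, (D,merge)→22800, (D,nl)→154000, (A,nl_idx)→197000, (A,merge)→229250 …(+1); best=6900 via (D,hash)
  {ABC}: card=6000; try (B,hash)→7180, (A,hash)→7480, (A,nl_idx)→17880, (A,merge)→18930, (B,merge)→22960, (B,nl)→184000 …(+1); best=7180 via (B,hash)
  {ACE}: card=3000; try (A,hash)→8200, (E,hash)→10900, (A,nl_idx)→11400, (A,merge)→12450, (E,nl_idx)→20500, (E,merge)→25000 …(+2); best=8200 via (A,hash)
  {BCD}: card=60000; try (D,hash)→4880, (D,merge)→17480, (B,hash)→18680, (D,nl)→122280, (B,merge)→227960, (B,nl)→1802000; best=4880 via (D,hash)
  {CDE}: card=30000; try (D,hash)→5600, (D,merge)→11000, (E,hash)→22400, (D,nl)→63600, (E,nl_idx)→167000, (E,merge)→230000 …(+1); best=5600 via (D,hash)
  {BCE}: card=2400; try (B,hash)→5880, (E,hash)→8880, (B,merge)→11160, (E,nl_idx)→15480, (E,merge)→19680, (B,nl)→75600 …(+1); best=5880 via (B,hash)
  {ABCD}: card=300000; try (D,hash)→14580, (A,hash)→68880, (B,hash)→83580, (D,merge)→91980, (D,nl)→607180, (A,nl_idx)→784880 …(+4); best=14580 via (D,hash)
  {ACDE}: card=150000; try (D,hash)→12600, (A,hash)→39600, (D,merge)→48000, (E,hash)→87300, (D,nl)→308200, (A,nl_idx)→395600 …(+5); best=12600 via (D,hash)
  {ABCE}: card=12000; try (A,hash)→12280, (B,hash)→12880, (E,hash)→18580, (A,nl_idx)→37080, (A,merge)→39330, (B,merge)→48160 …(+5); best=12280 via (A,hash)
  {BCDE}: card=120000; try (D,hash)→9680, (B,hash)→37280, (D,merge)→37880, (E,hash)→70280, (D,nl)→245880, (B,merge)→486560 …(+4); best=9680 via (D,hash)
  {ABCDE}: card=600000; try (D,hash)→25680, (A,hash)→133680, (B,hash)→164280, (D,merge)→193080, (E,hash)→319980, (D,nl)→1212280 …(+8); best=25680 via (D,hash)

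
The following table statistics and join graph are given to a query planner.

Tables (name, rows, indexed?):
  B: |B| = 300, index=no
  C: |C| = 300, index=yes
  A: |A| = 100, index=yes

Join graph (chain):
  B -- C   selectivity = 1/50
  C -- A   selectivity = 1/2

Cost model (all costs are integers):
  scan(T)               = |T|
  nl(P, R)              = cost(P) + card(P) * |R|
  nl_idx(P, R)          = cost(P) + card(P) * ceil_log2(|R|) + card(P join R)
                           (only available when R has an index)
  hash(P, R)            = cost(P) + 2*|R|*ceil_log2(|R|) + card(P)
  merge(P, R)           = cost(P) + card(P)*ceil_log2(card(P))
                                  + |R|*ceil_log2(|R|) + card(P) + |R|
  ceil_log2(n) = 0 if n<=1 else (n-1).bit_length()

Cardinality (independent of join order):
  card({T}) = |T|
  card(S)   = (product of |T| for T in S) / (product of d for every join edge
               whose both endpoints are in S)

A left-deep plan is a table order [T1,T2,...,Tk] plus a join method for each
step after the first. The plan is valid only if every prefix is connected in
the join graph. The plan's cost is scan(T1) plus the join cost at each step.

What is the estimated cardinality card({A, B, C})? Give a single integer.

90000

Tables in S: A(100), B(300), C(300)
Edges inside S: B-C(d=50), C-A(d=2)
numerator = 100 * 300 * 300 = 9000000
denominator = 50 * 2 = 100
card(S) = 9000000 / 100 = 90000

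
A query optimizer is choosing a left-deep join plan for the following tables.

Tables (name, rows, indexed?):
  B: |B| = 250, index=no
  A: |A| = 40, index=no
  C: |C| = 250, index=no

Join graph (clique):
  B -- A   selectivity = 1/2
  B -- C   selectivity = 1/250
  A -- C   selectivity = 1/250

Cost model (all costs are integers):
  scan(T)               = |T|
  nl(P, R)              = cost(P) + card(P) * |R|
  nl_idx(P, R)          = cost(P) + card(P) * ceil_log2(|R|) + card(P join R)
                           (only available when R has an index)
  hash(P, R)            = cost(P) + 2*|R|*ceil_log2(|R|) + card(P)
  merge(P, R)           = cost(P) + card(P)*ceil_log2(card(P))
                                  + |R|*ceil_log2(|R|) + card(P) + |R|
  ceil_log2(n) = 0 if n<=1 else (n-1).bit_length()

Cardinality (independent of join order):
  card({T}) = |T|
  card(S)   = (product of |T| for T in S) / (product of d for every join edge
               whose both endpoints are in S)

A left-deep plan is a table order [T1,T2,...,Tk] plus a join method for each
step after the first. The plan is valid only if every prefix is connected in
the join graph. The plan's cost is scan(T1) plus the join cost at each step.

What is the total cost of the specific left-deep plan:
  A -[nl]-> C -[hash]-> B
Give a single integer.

14080

step 1: scan A: cost=40, card=40
step 2: join C via nl
    card(P join C) = 40*250/(250) = 40
    cost = 40 + 40*250 = 10040
step 3: join B via hash
    card(P join B) = 40*250/(2*250) = 20
    cost = 10040 + 2*250*8 + 40 = 14080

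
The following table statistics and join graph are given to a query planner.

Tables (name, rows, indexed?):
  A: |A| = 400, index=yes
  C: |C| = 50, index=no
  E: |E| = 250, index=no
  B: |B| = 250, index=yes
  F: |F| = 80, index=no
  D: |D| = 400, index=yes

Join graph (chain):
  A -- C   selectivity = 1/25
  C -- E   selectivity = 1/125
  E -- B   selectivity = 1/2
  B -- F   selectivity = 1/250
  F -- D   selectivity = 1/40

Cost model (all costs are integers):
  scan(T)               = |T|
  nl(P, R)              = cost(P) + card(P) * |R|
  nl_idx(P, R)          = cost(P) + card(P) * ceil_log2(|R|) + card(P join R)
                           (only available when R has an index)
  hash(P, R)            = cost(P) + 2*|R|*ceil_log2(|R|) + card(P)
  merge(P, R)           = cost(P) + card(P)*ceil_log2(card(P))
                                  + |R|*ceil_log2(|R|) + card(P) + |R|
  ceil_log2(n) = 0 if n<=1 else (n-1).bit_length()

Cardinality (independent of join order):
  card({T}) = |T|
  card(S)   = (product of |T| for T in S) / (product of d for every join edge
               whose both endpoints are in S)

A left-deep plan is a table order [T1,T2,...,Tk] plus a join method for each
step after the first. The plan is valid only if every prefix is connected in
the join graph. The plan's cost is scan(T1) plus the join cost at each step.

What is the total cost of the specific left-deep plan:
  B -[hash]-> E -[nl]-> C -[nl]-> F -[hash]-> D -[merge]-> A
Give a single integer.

step 1: scan B: cost=250, card=250
step 2: join E via hash
    card(P join E) = 250*250/(2) = 31250
    cost = 250 + 2*250*8 + 250 = 4500
step 3: join C via nl
    card(P join C) = 31250*50/(125) = 12500
    cost = 4500 + 31250*50 = 1567000
step 4: join F via nl
    card(P join F) = 12500*80/(250) = 4000
    cost = 1567000 + 12500*80 = 2567000
step 5: join D via hash
    card(P join D) = 4000*400/(40) = 40000
    cost = 2567000 + 2*400*9 + 4000 = 2578200
step 6: join A via merge
    card(P join A) = 40000*400/(25) = 640000
    cost = 2578200 + 40000*16 + 400*9 + 40000 + 400 = 3262200

3262200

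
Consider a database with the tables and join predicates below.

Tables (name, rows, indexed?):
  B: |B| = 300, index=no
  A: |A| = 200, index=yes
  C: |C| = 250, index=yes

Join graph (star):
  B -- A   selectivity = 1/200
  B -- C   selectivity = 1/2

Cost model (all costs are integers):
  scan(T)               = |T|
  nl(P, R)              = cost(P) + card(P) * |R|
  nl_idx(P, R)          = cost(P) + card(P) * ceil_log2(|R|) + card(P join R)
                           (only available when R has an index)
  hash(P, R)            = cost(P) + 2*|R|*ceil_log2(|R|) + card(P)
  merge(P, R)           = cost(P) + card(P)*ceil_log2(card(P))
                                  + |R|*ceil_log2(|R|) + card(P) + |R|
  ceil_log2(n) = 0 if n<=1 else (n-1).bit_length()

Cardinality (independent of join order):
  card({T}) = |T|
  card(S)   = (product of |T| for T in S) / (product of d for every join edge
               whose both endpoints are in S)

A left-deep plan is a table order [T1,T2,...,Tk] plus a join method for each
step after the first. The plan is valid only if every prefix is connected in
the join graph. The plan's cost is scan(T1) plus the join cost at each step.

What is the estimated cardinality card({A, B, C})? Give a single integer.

37500

Tables in S: A(200), B(300), C(250)
Edges inside S: B-A(d=200), B-C(d=2)
numerator = 200 * 300 * 250 = 15000000
denominator = 200 * 2 = 400
card(S) = 15000000 / 400 = 37500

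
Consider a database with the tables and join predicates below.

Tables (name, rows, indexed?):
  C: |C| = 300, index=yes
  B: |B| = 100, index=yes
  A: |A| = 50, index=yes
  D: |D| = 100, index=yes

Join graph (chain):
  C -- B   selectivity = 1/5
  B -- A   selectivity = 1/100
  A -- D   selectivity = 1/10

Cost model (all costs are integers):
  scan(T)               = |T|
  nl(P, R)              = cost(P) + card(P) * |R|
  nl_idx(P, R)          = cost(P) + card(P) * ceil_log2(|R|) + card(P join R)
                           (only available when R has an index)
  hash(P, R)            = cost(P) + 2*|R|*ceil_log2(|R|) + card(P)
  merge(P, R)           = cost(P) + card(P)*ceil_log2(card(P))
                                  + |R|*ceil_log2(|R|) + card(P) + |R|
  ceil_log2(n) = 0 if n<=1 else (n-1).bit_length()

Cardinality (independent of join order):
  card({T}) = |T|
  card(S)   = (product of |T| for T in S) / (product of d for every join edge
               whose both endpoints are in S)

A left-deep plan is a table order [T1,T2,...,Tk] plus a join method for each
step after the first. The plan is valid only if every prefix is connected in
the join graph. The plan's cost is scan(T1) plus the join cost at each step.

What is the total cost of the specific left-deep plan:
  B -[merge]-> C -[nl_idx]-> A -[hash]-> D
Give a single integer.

step 1: scan B: cost=100, card=100
step 2: join C via merge
    card(P join C) = 100*300/(5) = 6000
    cost = 100 + 100*7 + 300*9 + 100 + 300 = 3900
step 3: join A via nl_idx
    card(P join A) = 6000*50/(100) = 3000
    cost = 3900 + 6000*6 + 3000 = 42900
step 4: join D via hash
    card(P join D) = 3000*100/(10) = 30000
    cost = 42900 + 2*100*7 + 3000 = 47300

47300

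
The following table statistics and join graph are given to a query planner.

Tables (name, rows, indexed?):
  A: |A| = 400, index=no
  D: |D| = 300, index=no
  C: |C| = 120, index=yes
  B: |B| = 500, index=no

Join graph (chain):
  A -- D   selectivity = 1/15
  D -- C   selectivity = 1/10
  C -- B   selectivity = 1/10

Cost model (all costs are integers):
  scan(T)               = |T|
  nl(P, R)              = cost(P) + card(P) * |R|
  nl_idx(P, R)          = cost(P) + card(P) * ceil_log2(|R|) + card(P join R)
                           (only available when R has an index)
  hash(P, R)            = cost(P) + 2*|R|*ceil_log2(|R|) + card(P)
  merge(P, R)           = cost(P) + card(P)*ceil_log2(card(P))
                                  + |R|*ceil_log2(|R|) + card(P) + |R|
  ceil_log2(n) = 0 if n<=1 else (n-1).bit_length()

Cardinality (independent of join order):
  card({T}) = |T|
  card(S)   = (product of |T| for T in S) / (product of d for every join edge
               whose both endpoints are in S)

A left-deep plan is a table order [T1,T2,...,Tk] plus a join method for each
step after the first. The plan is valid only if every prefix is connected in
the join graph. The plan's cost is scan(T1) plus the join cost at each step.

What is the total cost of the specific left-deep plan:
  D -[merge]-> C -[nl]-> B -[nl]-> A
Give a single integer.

step 1: scan D: cost=300, card=300
step 2: join C via merge
    card(P join C) = 300*120/(10) = 3600
    cost = 300 + 300*9 + 120*7 + 300 + 120 = 4260
step 3: join B via nl
    card(P join B) = 3600*500/(10) = 180000
    cost = 4260 + 3600*500 = 1804260
step 4: join A via nl
    card(P join A) = 180000*400/(15) = 4800000
    cost = 1804260 + 180000*400 = 73804260

73804260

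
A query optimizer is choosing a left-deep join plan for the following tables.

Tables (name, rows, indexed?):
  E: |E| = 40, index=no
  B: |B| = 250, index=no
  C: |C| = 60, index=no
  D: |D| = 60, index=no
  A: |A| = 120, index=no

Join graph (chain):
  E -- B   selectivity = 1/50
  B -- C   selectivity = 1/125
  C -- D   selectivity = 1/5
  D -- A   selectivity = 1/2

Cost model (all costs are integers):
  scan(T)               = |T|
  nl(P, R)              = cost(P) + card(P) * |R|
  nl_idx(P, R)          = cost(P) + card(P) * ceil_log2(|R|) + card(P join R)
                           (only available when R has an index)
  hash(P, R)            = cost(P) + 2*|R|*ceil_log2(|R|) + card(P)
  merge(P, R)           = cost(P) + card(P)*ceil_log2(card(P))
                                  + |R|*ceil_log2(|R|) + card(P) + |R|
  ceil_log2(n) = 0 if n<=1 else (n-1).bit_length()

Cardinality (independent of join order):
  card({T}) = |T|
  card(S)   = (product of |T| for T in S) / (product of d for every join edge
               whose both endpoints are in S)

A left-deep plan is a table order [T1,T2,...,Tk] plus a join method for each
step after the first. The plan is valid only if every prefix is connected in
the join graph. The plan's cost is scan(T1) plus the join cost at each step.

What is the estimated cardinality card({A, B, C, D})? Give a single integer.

Tables in S: A(120), B(250), C(60), D(60)
Edges inside S: B-C(d=125), C-D(d=5), D-A(d=2)
numerator = 120 * 250 * 60 * 60 = 108000000
denominator = 125 * 5 * 2 = 1250
card(S) = 108000000 / 1250 = 86400

86400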